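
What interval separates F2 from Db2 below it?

M3

Descending from F2 to Db2 is the same interval as ascending Db2 to F2.
D to F spans three letter names (D-E-F) — that makes it a third of some quality.
Db2 to F2 is 4 semitones, matching the major third exactly, so the quality is major.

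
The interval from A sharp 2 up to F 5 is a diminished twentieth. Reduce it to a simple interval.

d6

Take out 2 octaves (14 from the number): 20 − 14 = 6.
So a diminished twentieth is 2 octaves plus a diminished sixth. The quality is unchanged.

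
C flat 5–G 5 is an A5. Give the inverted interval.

The rule of nine gives the new number: 9 − 5 = 4, so a fifth becomes a fourth.
And augmented becomes diminished under inversion, so we get a diminished fourth.

diminished fourth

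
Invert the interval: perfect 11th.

perfect fifth

First reduce the compound perfect eleventh to its simple form, a perfect fourth.
Interval numbers invert to sum to nine: 4 + 5 = 9, so a fourth inverts to a fifth.
Quality inverts too: perfect stays perfect. That makes the inversion a perfect fifth.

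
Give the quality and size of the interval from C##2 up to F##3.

C to F spans four letter names (C-D-E-F), plus an octave: an eleventh.
Counting semitones, C##2→F##3 is 17, which is the perfect eleventh.
(Equivalently, a compound perfect fourth: a perfect fourth plus an octave.)

perfect eleventh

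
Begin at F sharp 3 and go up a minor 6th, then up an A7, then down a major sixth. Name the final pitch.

F#3 up a minor sixth → D4 (8 semitones).
D4 up an augmented seventh → C##5 (12 semitones).
C##5 down a major sixth → E#4 (9 semitones).

E sharp 4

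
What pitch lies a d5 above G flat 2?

D double-flat 3

Five letter names up from G: D.
A diminished fifth is 6 semitones; 6 semitones up from Gb2 gives Dbb3.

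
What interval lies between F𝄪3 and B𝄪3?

F to B spans four letter names (F-G-A-B) — that makes it a fourth of some quality.
F##3 to B##3 spans 6 semitones — one semitone wider than the perfect fourth (5) — giving an augmented fourth.

A4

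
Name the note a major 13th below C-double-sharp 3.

Counting six letter names plus an octave down from C lands on E.
A major thirteenth is 21 semitones; 21 semitones down from C##3 gives E#1.

E-sharp 1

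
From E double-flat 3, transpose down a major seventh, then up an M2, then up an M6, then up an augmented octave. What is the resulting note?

Ebb3 down a major seventh → Fbb2 (11 semitones).
Up a major second from Fbb2: Gbb2 (2 semitones up).
A major sixth up from Gbb2 is Ebb3.
An augmented octave up from Ebb3 is Eb4.

E flat 4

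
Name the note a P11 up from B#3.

The eleventh's letter: B up four letter names plus an octave → E.
A perfect eleventh is 17 semitones; 17 semitones up from B#3 gives E#5.

E#5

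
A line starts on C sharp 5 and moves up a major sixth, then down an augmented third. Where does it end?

F 5

A major sixth up from C#5 is A#5.
A#5 down an augmented third → F5 (5 semitones).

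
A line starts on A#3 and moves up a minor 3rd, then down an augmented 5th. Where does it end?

A#3 up a minor third → C#4 (3 semitones).
C#4 down an augmented fifth → F3 (8 semitones).

F3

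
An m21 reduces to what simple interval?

Subtracting seven from the interval number removes an octave: 21 − 14 = 7.
Quality carries through unchanged, so the simple form is a minor seventh.

minor seventh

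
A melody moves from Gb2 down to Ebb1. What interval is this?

Descending from Gb2 to Ebb1 is the same interval as ascending Ebb1 to Gb2.
E to G spans three letter names (E-F-G), plus an octave — that makes it a tenth of some quality.
The major tenth spans 16 semitones, and Ebb1 to Gb2 is exactly 16 semitones — so this is a major tenth.
(Equivalently, a compound major third: a major third plus an octave.)

major 10th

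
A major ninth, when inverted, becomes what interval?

minor seventh

First reduce the compound major ninth to its simple form, a major second.
Interval numbers invert to sum to nine: 2 + 7 = 9, so a second inverts to a seventh.
And major becomes minor under inversion, so we get a minor seventh.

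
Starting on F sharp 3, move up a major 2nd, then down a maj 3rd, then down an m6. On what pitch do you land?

G sharp 2

Up a major second from F#3: G#3 (2 semitones up).
G#3 down a major third → E3 (4 semitones).
A minor sixth down from E3 is G#2.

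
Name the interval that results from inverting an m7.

Inverted interval numbers add to nine, so a seventh pairs with a second (7 + 2 = 9).
Quality inverts too: minor becomes major. That makes the inversion a major second.

M2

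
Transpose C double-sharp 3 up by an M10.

The tenth's letter: C up three letter names plus an octave → E.
A major tenth spans 16 semitones, so from C##3 the target pitch is E##4.

E double-sharp 4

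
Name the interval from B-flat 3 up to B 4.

A8

B to B is the same letter name, plus an octave: an octave.
Bb3 to B4 spans 13 semitones — one semitone wider than the perfect octave (12) — giving an augmented octave.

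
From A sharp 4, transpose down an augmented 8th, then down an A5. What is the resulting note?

Down an augmented octave from A#4: A3 (13 semitones down).
A3 down an augmented fifth → Db3 (8 semitones).

D flat 3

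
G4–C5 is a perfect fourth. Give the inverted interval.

The rule of nine gives the new number: 9 − 4 = 5, so a fourth becomes a fifth.
Quality inverts too: perfect stays perfect. That makes the inversion a perfect fifth.

P5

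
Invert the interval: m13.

M3

First reduce the compound minor thirteenth to its simple form, a minor sixth.
The rule of nine gives the new number: 9 − 6 = 3, so a sixth becomes a third.
Quality inverts too: minor becomes major. That makes the inversion a major third.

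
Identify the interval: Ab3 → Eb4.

P5

A to E spans five letter names (A-B-C-D-E): a fifth.
Counting semitones, Ab3→Eb4 is 7, which is the perfect fifth.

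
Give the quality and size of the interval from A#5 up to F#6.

minor 6th

A to F spans six letter names (A-B-C-D-E-F), so the interval is some kind of sixth.
A major sixth would be 9 semitones, but A#5 to F#6 is 8 — one semitone narrower, making it a minor sixth.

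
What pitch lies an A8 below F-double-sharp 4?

For an octave the letter name doesn't change: still F, an octave down.
Moving 13 semitones down from F##4 (the size of an augmented octave) reaches F#3.

F-sharp 3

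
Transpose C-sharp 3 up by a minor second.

The second takes the letter from C up to D.
Moving 1 semitone up from C#3 (the size of a minor second) reaches D3.

D 3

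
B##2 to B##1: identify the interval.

perfect 8th

Descending from B##2 to B##1 is the same interval as ascending B##1 to B##2.
B to B is the same letter name, plus an octave: an octave.
B##1 to B##2 is 12 semitones, matching the perfect octave exactly, so the quality is perfect.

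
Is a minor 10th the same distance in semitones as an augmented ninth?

Yes

Both span 15 semitones: a minor tenth and an augmented ninth are the same chromatic distance.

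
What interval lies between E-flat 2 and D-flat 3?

minor seventh

E to D spans seven letter names (E-F-G-A-B-C-D) — that makes it a seventh of some quality.
Eb2 to Db3 is 10 semitones, a half step short of the major seventh (11), so this is minor.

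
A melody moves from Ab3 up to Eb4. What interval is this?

A to E spans five letter names (A-B-C-D-E) — that makes it a fifth of some quality.
Ab3 to Eb4 is 7 semitones, matching the perfect fifth exactly, so the quality is perfect.

perfect 5th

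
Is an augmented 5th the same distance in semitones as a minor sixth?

Both span 8 semitones: an augmented fifth and a minor sixth are the same chromatic distance.

Yes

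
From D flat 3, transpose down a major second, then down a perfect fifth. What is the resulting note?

F flat 2

Down a major second from Db3: Cb3 (2 semitones down).
A perfect fifth down from Cb3 is Fb2.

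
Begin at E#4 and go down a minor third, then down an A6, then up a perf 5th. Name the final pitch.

A minor third down from E#4 is C##4.
C##4 down an augmented sixth → E3 (10 semitones).
Up a perfect fifth from E3: B3 (7 semitones up).

B3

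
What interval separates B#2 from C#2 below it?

major seventh

Descending from B#2 to C#2 is the same interval as ascending C#2 to B#2.
C to B spans seven letter names (C-D-E-F-G-A-B), so the interval is some kind of seventh.
C#2 to B#2 is 11 semitones, matching the major seventh exactly, so the quality is major.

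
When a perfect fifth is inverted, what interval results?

Interval numbers invert to sum to nine: 5 + 4 = 9, so a fifth inverts to a fourth.
Quality inverts too: perfect stays perfect. That makes the inversion a perfect fourth.

P4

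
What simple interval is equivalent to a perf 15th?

Subtracting seven from the interval number removes an octave: 15 − 7 = 8.
So a perfect fifteenth is an octave plus a perfect octave. The quality is unchanged.

perfect 8th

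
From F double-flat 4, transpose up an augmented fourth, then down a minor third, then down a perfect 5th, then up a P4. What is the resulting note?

Fbb4 up an augmented fourth → Bbb4 (6 semitones).
Bbb4 down a minor third → Gb4 (3 semitones).
A perfect fifth down from Gb4 is Cb4.
Cb4 up a perfect fourth → Fb4 (5 semitones).

F flat 4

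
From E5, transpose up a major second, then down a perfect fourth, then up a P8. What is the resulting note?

C#6

A major second up from E5 is F#5.
A perfect fourth down from F#5 is C#5.
C#5 up a perfect octave → C#6 (12 semitones).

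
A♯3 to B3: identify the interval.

minor second

A to B spans two letter names (A-B), so the interval is some kind of second.
At 1 semitone, A#3→B3 falls one short of a major second: minor.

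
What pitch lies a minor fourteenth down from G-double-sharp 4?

Seven letters down from G (plus an octave) reaches A.
A minor fourteenth spans 22 semitones, so from G##4 the target pitch is A##2.

A-double-sharp 2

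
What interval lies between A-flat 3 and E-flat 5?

A to E spans five letter names (A-B-C-D-E), plus an octave, so the interval is some kind of twelfth.
Counting semitones, Ab3→Eb5 is 19, which is the perfect twelfth.
(Equivalently, a compound perfect fifth: a perfect fifth plus an octave.)

perfect 12th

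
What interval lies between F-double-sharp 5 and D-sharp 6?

minor 6th

F to D spans six letter names (F-G-A-B-C-D), so the interval is some kind of sixth.
At 8 semitones, F##5→D#6 falls one short of a major sixth: minor.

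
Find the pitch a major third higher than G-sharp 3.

B-sharp 3

Three letter names up from G: B.
Moving 4 semitones up from G#3 (the size of a major third) reaches B#3.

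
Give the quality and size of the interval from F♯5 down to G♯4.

Descending from F#5 to G#4 is the same interval as ascending G#4 to F#5.
G to F spans seven letter names (G-A-B-C-D-E-F): a seventh.
At 10 semitones, G#4→F#5 falls one short of a major seventh: minor.

minor 7th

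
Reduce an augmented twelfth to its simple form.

augmented 5th

Each octave removed subtracts seven from the number: 12 − 7 = 5.
Quality carries through unchanged, so the simple form is an augmented fifth.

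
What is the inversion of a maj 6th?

m3

Inverted interval numbers add to nine, so a sixth pairs with a third (6 + 3 = 9).
And major becomes minor under inversion, so we get a minor third.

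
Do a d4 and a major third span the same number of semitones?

Yes

A diminished fourth = 4 semitones = a major third; enharmonically equal.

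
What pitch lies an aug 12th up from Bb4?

The twelfth's letter: B up five letter names plus an octave → F.
An augmented twelfth spans 20 semitones, so from Bb4 the target pitch is F#6.

F#6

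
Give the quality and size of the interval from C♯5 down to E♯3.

minor 13th

Descending from C#5 to E#3 is the same interval as ascending E#3 to C#5.
E to C spans six letter names (E-F-G-A-B-C), plus an octave, so the interval is some kind of thirteenth.
At 20 semitones, E#3→C#5 falls one short of a major thirteenth: minor.
(Equivalently, a compound minor sixth: a minor sixth plus an octave.)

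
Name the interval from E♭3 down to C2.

Descending from Eb3 to C2 is the same interval as ascending C2 to Eb3.
C to E spans three letter names (C-D-E), plus an octave — that makes it a tenth of some quality.
A major tenth would be 16 semitones, but C2 to Eb3 is 15 — one semitone narrower, making it a minor tenth.
(Equivalently, a compound minor third: a minor third plus an octave.)

minor 10th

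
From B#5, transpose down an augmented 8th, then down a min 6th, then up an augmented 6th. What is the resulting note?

B#5 down an augmented octave → B4 (13 semitones).
A minor sixth down from B4 is D#4.
An augmented sixth up from D#4 is B##4.

B##4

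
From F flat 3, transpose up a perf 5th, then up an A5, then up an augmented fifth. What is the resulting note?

Up a perfect fifth from Fb3: Cb4 (7 semitones up).
Up an augmented fifth from Cb4: G4 (8 semitones up).
Up an augmented fifth from G4: D#5 (8 semitones up).

D sharp 5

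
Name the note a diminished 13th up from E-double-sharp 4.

Counting six letter names plus an octave up from E lands on C.
Moving 19 semitones up from E##4 (the size of a diminished thirteenth) reaches C#6.

C-sharp 6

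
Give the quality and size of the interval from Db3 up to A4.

augmented twelfth

D to A spans five letter names (D-E-F-G-A), plus an octave: a twelfth.
The perfect twelfth is 19 semitones; here we have 20, one semitone wider: augmented.
(Equivalently, a compound augmented fifth: an augmented fifth plus an octave.)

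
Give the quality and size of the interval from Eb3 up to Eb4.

E to E is the same letter name, plus an octave — that makes it an octave of some quality.
The perfect octave spans 12 semitones, and Eb3 to Eb4 is exactly 12 semitones — so this is a perfect octave.

perfect octave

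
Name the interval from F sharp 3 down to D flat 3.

Descending from F#3 to Db3 is the same interval as ascending Db3 to F#3.
D to F spans three letter names (D-E-F): a third.
A major third would be 4 semitones; Db3 to F#3 is 5, one semitone wider, so the interval is augmented.

A3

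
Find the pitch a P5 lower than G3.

The fifth takes the letter from G down to C.
Moving 7 semitones down from G3 (the size of a perfect fifth) reaches C3.

C3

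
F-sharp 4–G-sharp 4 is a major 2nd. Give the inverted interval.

Interval numbers invert to sum to nine: 2 + 7 = 9, so a second inverts to a seventh.
The quality also flips — major becomes minor — giving a minor seventh.

minor seventh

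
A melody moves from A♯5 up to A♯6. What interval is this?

A to A is the same letter name, plus an octave, so the interval is some kind of octave.
A#5 to A#6 is 12 semitones, matching the perfect octave exactly, so the quality is perfect.

perfect octave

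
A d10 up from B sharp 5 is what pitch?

D 7

Three letters up from B (plus an octave) reaches D.
A diminished tenth is 14 semitones; 14 semitones up from B#5 gives D7.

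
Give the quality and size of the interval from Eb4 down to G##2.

doubly diminished thirteenth

Descending from Eb4 to G##2 is the same interval as ascending G##2 to Eb4.
G to E spans six letter names (G-A-B-C-D-E), plus an octave — that makes it a thirteenth of some quality.
The major thirteenth is 21 semitones; here we have 18, three semitones narrower: doubly diminished.
(Equivalently, a compound doubly diminished sixth: a doubly diminished sixth plus an octave.)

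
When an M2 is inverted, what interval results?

minor seventh

Inverted interval numbers add to nine, so a second pairs with a seventh (2 + 7 = 9).
Quality inverts too: major becomes minor. That makes the inversion a minor seventh.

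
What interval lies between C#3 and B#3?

M7

C to B spans seven letter names (C-D-E-F-G-A-B): a seventh.
Counting semitones, C#3→B#3 is 11, which is the major seventh.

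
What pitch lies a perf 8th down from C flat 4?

C flat 3

The letter stays C (same as the start), shifted an octave down.
A perfect octave is 12 semitones; 12 semitones down from Cb4 gives Cb3.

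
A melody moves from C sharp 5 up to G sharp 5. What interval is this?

C to G spans five letter names (C-D-E-F-G) — that makes it a fifth of some quality.
C#5 to G#5 is 7 semitones, matching the perfect fifth exactly, so the quality is perfect.

perfect fifth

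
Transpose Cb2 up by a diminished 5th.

Counting five letter names up from C lands on G.
A diminished fifth spans 6 semitones, so from Cb2 the target pitch is Gbb2.

Gbb2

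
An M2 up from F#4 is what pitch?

Two letter names up from F: G.
A major second is 2 semitones; 2 semitones up from F#4 gives G#4.

G#4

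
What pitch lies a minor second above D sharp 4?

Counting two letter names up from D lands on E.
A minor second is 1 semitone; 1 semitone up from D#4 gives E4.

E 4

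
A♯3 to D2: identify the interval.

augmented twelfth

Descending from A#3 to D2 is the same interval as ascending D2 to A#3.
D to A spans five letter names (D-E-F-G-A), plus an octave — that makes it a twelfth of some quality.
D2 to A#3 spans 20 semitones — one semitone wider than the perfect twelfth (19) — giving an augmented twelfth.
(Equivalently, a compound augmented fifth: an augmented fifth plus an octave.)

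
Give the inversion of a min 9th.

major seventh

First reduce the compound minor ninth to its simple form, a minor second.
The rule of nine gives the new number: 9 − 2 = 7, so a second becomes a seventh.
Quality inverts too: minor becomes major. That makes the inversion a major seventh.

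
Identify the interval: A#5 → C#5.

major sixth

Descending from A#5 to C#5 is the same interval as ascending C#5 to A#5.
C to A spans six letter names (C-D-E-F-G-A) — that makes it a sixth of some quality.
Counting semitones, C#5→A#5 is 9, which is the major sixth.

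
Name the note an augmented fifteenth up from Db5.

The letter stays D (same as the start), shifted two octaves up.
An augmented fifteenth is 25 semitones; 25 semitones up from Db5 gives D7.

D7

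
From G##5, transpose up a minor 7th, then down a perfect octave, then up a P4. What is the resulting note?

B#5

A minor seventh up from G##5 is F##6.
A perfect octave down from F##6 is F##5.
Up a perfect fourth from F##5: B#5 (5 semitones up).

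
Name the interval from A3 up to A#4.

A to A is the same letter name, plus an octave, so the interval is some kind of octave.
The perfect octave is 12 semitones; here we have 13, one semitone wider: augmented.

augmented octave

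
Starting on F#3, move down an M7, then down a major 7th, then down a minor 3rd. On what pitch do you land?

Down a major seventh from F#3: G2 (11 semitones down).
A major seventh down from G2 is Ab1.
Ab1 down a minor third → F1 (3 semitones).

F1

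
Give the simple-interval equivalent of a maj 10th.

major third

Take out an octave (7 from the number): 10 − 7 = 3.
That makes a major tenth a compound major third — an octave plus a major third.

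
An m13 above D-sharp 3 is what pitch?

Six letters up from D (plus an octave) reaches B.
Moving 20 semitones up from D#3 (the size of a minor thirteenth) reaches B4.

B 4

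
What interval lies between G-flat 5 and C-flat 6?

G to C spans four letter names (G-A-B-C), so the interval is some kind of fourth.
The perfect fourth spans 5 semitones, and Gb5 to Cb6 is exactly 5 semitones — so this is a perfect fourth.

perfect fourth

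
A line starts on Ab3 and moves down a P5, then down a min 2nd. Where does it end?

C3

Down a perfect fifth from Ab3: Db3 (7 semitones down).
Db3 down a minor second → C3 (1 semitone).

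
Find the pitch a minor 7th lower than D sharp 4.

The seventh takes the letter from D down to E.
Moving 10 semitones down from D#4 (the size of a minor seventh) reaches E#3.

E sharp 3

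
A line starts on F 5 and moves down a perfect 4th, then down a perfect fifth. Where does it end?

F 4

A perfect fourth down from F5 is C5.
C5 down a perfect fifth → F4 (7 semitones).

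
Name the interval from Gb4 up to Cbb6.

G to C spans four letter names (G-A-B-C), plus an octave — that makes it an eleventh of some quality.
A perfect eleventh would be 17 semitones; Gb4 to Cbb6 is 16, one semitone narrower, so the interval is diminished.
(Equivalently, a compound diminished fourth: a diminished fourth plus an octave.)

diminished 11th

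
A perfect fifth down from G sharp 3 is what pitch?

C sharp 3

Counting five letter names down from G lands on C.
A perfect fifth is 7 semitones; 7 semitones down from G#3 gives C#3.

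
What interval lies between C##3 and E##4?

major tenth

C to E spans three letter names (C-D-E), plus an octave — that makes it a tenth of some quality.
The major tenth spans 16 semitones, and C##3 to E##4 is exactly 16 semitones — so this is a major tenth.
(Equivalently, a compound major third: a major third plus an octave.)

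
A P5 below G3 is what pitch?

The fifth takes the letter from G down to C.
A perfect fifth spans 7 semitones, so from G3 the target pitch is C3.

C3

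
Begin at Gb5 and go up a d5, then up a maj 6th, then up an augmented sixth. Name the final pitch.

Gb5 up a diminished fifth → Dbb6 (6 semitones).
Dbb6 up a major sixth → Bbb6 (9 semitones).
An augmented sixth up from Bbb6 is G7.

G7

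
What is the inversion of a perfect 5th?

P4

Interval numbers invert to sum to nine: 5 + 4 = 9, so a fifth inverts to a fourth.
The quality also flips — perfect stays perfect — giving a perfect fourth.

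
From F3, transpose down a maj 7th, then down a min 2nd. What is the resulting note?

F2

Down a major seventh from F3: Gb2 (11 semitones down).
Down a minor second from Gb2: F2 (1 semitone down).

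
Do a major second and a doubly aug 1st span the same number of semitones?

Yes

A major second = 2 semitones = a doubly augmented unison; enharmonically equal.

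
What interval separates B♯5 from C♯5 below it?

major seventh

Descending from B#5 to C#5 is the same interval as ascending C#5 to B#5.
C to B spans seven letter names (C-D-E-F-G-A-B) — that makes it a seventh of some quality.
Counting semitones, C#5→B#5 is 11, which is the major seventh.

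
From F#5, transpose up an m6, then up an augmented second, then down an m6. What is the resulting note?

A minor sixth up from F#5 is D6.
D6 up an augmented second → E#6 (3 semitones).
Down a minor sixth from E#6: G##5 (8 semitones down).

G##5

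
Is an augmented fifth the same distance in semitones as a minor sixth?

Both span 8 semitones: an augmented fifth and a minor sixth are the same chromatic distance.

Yes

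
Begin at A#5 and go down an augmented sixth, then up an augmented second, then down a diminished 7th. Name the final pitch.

An augmented sixth down from A#5 is C5.
An augmented second up from C5 is D#5.
D#5 down a diminished seventh → E##4 (9 semitones).

E##4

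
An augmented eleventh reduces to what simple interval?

Subtracting seven from the interval number removes an octave: 11 − 7 = 4.
Quality carries through unchanged, so the simple form is an augmented fourth.

augmented 4th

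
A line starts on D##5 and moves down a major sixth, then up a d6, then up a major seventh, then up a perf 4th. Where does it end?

F#6

A major sixth down from D##5 is F##4.
F##4 up a diminished sixth → D5 (7 semitones).
Up a major seventh from D5: C#6 (11 semitones up).
C#6 up a perfect fourth → F#6 (5 semitones).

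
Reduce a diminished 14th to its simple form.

diminished 7th

Each octave removed subtracts seven from the number: 14 − 7 = 7.
That makes a diminished fourteenth a compound diminished seventh — an octave plus a diminished seventh.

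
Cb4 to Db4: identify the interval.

C to D spans two letter names (C-D), so the interval is some kind of second.
Counting semitones, Cb4→Db4 is 2, which is the major second.

major 2nd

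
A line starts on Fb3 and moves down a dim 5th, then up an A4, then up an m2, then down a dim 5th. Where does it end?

Down a diminished fifth from Fb3: Bb2 (6 semitones down).
Up an augmented fourth from Bb2: E3 (6 semitones up).
E3 up a minor second → F3 (1 semitone).
Down a diminished fifth from F3: B2 (6 semitones down).

B2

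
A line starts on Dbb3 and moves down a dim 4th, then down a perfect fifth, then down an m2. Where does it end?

Down a diminished fourth from Dbb3: Ab2 (4 semitones down).
Ab2 down a perfect fifth → Db2 (7 semitones).
Db2 down a minor second → C2 (1 semitone).

C2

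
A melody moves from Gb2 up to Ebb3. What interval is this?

G to E spans six letter names (G-A-B-C-D-E), so the interval is some kind of sixth.
Gb2 to Ebb3 is 8 semitones, a half step short of the major sixth (9), so this is minor.

m6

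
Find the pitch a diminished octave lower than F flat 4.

F 3

For an octave the letter name doesn't change: still F, an octave down.
Moving 11 semitones down from Fb4 (the size of a diminished octave) reaches F3.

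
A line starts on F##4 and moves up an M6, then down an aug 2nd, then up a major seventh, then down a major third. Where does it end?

G#5

Up a major sixth from F##4: D##5 (9 semitones up).
D##5 down an augmented second → C#5 (3 semitones).
A major seventh up from C#5 is B#5.
Down a major third from B#5: G#5 (4 semitones down).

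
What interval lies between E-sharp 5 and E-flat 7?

E to E is the same letter name, plus 2 octaves: a fifteenth.
The perfect fifteenth is 24 semitones; here we have 22, two semitones narrower: doubly diminished.
(Equivalently, a compound doubly diminished octave: a doubly diminished octave plus an octave.)

dd15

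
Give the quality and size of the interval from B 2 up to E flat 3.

B to E spans four letter names (B-C-D-E): a fourth.
The perfect fourth is 5 semitones; here we have 4, one semitone narrower: diminished.

diminished fourth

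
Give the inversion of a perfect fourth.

Interval numbers invert to sum to nine: 4 + 5 = 9, so a fourth inverts to a fifth.
Quality inverts too: perfect stays perfect. That makes the inversion a perfect fifth.

P5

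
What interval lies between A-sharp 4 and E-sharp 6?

perfect 12th

A to E spans five letter names (A-B-C-D-E), plus an octave — that makes it a twelfth of some quality.
Counting semitones, A#4→E#6 is 19, which is the perfect twelfth.
(Equivalently, a compound perfect fifth: a perfect fifth plus an octave.)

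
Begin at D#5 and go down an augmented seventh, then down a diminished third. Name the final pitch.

An augmented seventh down from D#5 is Eb4.
Eb4 down a diminished third → C#4 (2 semitones).

C#4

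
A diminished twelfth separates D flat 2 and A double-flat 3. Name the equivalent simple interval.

diminished fifth

Take out an octave (7 from the number): 12 − 7 = 5.
Quality carries through unchanged, so the simple form is a diminished fifth.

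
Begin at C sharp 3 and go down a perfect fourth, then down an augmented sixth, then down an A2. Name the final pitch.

Down a perfect fourth from C#3: G#2 (5 semitones down).
Down an augmented sixth from G#2: Bb1 (10 semitones down).
Down an augmented second from Bb1: Abb1 (3 semitones down).

A double-flat 1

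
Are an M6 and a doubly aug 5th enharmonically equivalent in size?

A major sixth spans 9 semitones, and a doubly augmented fifth also spans 9 semitones — they're enharmonic.

Yes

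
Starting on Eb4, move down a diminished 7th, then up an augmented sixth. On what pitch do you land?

D##4

Eb4 down a diminished seventh → F#3 (9 semitones).
F#3 up an augmented sixth → D##4 (10 semitones).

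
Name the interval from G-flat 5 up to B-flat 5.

major third

G to B spans three letter names (G-A-B) — that makes it a third of some quality.
Gb5 to Bb5 is 4 semitones, matching the major third exactly, so the quality is major.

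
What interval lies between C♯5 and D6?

C to D spans two letter names (C-D), plus an octave — that makes it a ninth of some quality.
At 13 semitones, C#5→D6 falls one short of a major ninth: minor.
(Equivalently, a compound minor second: a minor second plus an octave.)

minor ninth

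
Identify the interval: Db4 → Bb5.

D to B spans six letter names (D-E-F-G-A-B), plus an octave, so the interval is some kind of thirteenth.
The major thirteenth spans 21 semitones, and Db4 to Bb5 is exactly 21 semitones — so this is a major thirteenth.
(Equivalently, a compound major sixth: a major sixth plus an octave.)

major thirteenth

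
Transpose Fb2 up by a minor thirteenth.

Counting six letter names plus an octave up from F lands on D.
A minor thirteenth spans 20 semitones, so from Fb2 the target pitch is Dbb4.

Dbb4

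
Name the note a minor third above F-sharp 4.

A 4

The third takes the letter from F up to A.
A minor third is 3 semitones; 3 semitones up from F#4 gives A4.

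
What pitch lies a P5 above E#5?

B#5

Counting five letter names up from E lands on B.
A perfect fifth is 7 semitones; 7 semitones up from E#5 gives B#5.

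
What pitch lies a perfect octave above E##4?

An octave keeps the letter name E, an octave up from E.
A perfect octave is 12 semitones; 12 semitones up from E##4 gives E##5.

E##5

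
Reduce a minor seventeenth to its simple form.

m3

Take out 2 octaves (14 from the number): 17 − 14 = 3.
Quality carries through unchanged, so the simple form is a minor third.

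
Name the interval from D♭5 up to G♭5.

D to G spans four letter names (D-E-F-G), so the interval is some kind of fourth.
Counting semitones, Db5→Gb5 is 5, which is the perfect fourth.

P4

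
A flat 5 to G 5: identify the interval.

minor second

Descending from Ab5 to G5 is the same interval as ascending G5 to Ab5.
G to A spans two letter names (G-A): a second.
G5 to Ab5 is 1 semitone, a half step short of the major second (2), so this is minor.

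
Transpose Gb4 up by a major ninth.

Ab5

Two letters up from G (plus an octave) reaches A.
A major ninth spans 14 semitones, so from Gb4 the target pitch is Ab5.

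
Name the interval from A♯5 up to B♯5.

A to B spans two letter names (A-B): a second.
A#5 to B#5 is 2 semitones, matching the major second exactly, so the quality is major.

M2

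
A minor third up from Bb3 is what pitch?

Db4

Three letter names up from B: D.
A minor third is 3 semitones; 3 semitones up from Bb3 gives Db4.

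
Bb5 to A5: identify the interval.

minor second

Descending from Bb5 to A5 is the same interval as ascending A5 to Bb5.
A to B spans two letter names (A-B) — that makes it a second of some quality.
A major second would be 2 semitones, but A5 to Bb5 is 1 — one semitone narrower, making it a minor second.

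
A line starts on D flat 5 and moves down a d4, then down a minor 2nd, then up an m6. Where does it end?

E 5

A diminished fourth down from Db5 is A4.
Down a minor second from A4: G#4 (1 semitone down).
Up a minor sixth from G#4: E5 (8 semitones up).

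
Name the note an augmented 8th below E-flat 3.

An octave keeps the letter name E, an octave down from E.
An augmented octave spans 13 semitones, so from Eb3 the target pitch is Ebb2.

E-double-flat 2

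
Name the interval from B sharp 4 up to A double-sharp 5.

major seventh

B to A spans seven letter names (B-C-D-E-F-G-A) — that makes it a seventh of some quality.
The major seventh spans 11 semitones, and B#4 to A##5 is exactly 11 semitones — so this is a major seventh.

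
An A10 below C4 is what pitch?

Abb2

Counting three letter names plus an octave down from C lands on A.
Moving 17 semitones down from C4 (the size of an augmented tenth) reaches Abb2.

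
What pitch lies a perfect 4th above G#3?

The fourth takes the letter from G up to C.
A perfect fourth spans 5 semitones, so from G#3 the target pitch is C#4.

C#4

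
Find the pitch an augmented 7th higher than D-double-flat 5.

The seventh takes the letter from D up to C.
An augmented seventh spans 12 semitones, so from Dbb5 the target pitch is C6.

C 6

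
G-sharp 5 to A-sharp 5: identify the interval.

major second

G to A spans two letter names (G-A): a second.
G#5 to A#5 is 2 semitones, matching the major second exactly, so the quality is major.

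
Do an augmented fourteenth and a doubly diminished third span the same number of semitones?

An augmented fourteenth spans 24 semitones; a doubly diminished third spans 1 semitone. They differ by 23.

No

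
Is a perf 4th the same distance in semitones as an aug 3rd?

A perfect fourth = 5 semitones = an augmented third; enharmonically equal.

Yes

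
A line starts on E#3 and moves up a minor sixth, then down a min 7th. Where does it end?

D#3

Up a minor sixth from E#3: C#4 (8 semitones up).
Down a minor seventh from C#4: D#3 (10 semitones down).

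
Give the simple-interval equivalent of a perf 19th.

perfect fifth

Take out 2 octaves (14 from the number): 19 − 14 = 5.
Quality carries through unchanged, so the simple form is a perfect fifth.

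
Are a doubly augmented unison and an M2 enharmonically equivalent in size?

Both span 2 semitones: a doubly augmented unison and a major second are the same chromatic distance.

Yes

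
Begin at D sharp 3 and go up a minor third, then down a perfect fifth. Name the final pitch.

B 2

D#3 up a minor third → F#3 (3 semitones).
F#3 down a perfect fifth → B2 (7 semitones).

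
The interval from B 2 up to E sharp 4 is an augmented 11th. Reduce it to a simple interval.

Take out an octave (7 from the number): 11 − 7 = 4.
Quality carries through unchanged, so the simple form is an augmented fourth.

augmented 4th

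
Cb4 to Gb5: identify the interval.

P12

C to G spans five letter names (C-D-E-F-G), plus an octave — that makes it a twelfth of some quality.
Cb4 to Gb5 is 19 semitones, matching the perfect twelfth exactly, so the quality is perfect.
(Equivalently, a compound perfect fifth: a perfect fifth plus an octave.)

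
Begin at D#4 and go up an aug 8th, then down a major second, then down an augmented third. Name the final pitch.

A4

An augmented octave up from D#4 is D##5.
D##5 down a major second → C##5 (2 semitones).
C##5 down an augmented third → A4 (5 semitones).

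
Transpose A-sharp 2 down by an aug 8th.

A 1

An octave keeps the letter name A, an octave down from A.
An augmented octave is 13 semitones; 13 semitones down from A#2 gives A1.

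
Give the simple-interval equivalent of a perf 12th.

Subtracting seven from the interval number removes an octave: 12 − 7 = 5.
Quality carries through unchanged, so the simple form is a perfect fifth.

perfect fifth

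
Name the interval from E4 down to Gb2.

augmented thirteenth

Descending from E4 to Gb2 is the same interval as ascending Gb2 to E4.
G to E spans six letter names (G-A-B-C-D-E), plus an octave, so the interval is some kind of thirteenth.
Gb2 to E4 spans 22 semitones — one semitone wider than the major thirteenth (21) — giving an augmented thirteenth.
(Equivalently, a compound augmented sixth: an augmented sixth plus an octave.)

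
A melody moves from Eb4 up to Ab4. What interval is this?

perfect 4th

E to A spans four letter names (E-F-G-A) — that makes it a fourth of some quality.
Eb4 to Ab4 is 5 semitones, matching the perfect fourth exactly, so the quality is perfect.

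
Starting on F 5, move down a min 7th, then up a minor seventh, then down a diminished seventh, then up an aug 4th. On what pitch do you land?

A minor seventh down from F5 is G4.
G4 up a minor seventh → F5 (10 semitones).
Down a diminished seventh from F5: G#4 (9 semitones down).
Up an augmented fourth from G#4: C##5 (6 semitones up).

C double-sharp 5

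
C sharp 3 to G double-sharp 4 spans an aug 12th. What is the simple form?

Take out an octave (7 from the number): 12 − 7 = 5.
Quality carries through unchanged, so the simple form is an augmented fifth.

augmented 5th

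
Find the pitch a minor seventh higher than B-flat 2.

A-flat 3

Seven letter names up from B: A.
A minor seventh is 10 semitones; 10 semitones up from Bb2 gives Ab3.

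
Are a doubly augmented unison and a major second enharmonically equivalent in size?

Yes

A doubly augmented unison = 2 semitones = a major second; enharmonically equal.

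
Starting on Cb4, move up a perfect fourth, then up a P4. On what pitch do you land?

A perfect fourth up from Cb4 is Fb4.
Up a perfect fourth from Fb4: Bbb4 (5 semitones up).

Bbb4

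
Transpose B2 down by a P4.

F#2

Four letter names down from B: F.
Moving 5 semitones down from B2 (the size of a perfect fourth) reaches F#2.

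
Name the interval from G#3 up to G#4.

G to G is the same letter name, plus an octave: an octave.
The perfect octave spans 12 semitones, and G#3 to G#4 is exactly 12 semitones — so this is a perfect octave.

perfect octave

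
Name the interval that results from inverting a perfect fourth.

perfect 5th

Inverted interval numbers add to nine, so a fourth pairs with a fifth (4 + 5 = 9).
Quality inverts too: perfect stays perfect. That makes the inversion a perfect fifth.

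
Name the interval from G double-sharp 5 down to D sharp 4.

Descending from G##5 to D#4 is the same interval as ascending D#4 to G##5.
D to G spans four letter names (D-E-F-G), plus an octave: an eleventh.
The perfect eleventh is 17 semitones; here we have 18, one semitone wider: augmented.
(Equivalently, a compound augmented fourth: an augmented fourth plus an octave.)

augmented 11th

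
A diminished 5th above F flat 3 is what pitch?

C double-flat 4

The fifth takes the letter from F up to C.
Moving 6 semitones up from Fb3 (the size of a diminished fifth) reaches Cbb4.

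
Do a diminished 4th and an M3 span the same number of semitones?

Yes

A diminished fourth spans 4 semitones, and a major third also spans 4 semitones — they're enharmonic.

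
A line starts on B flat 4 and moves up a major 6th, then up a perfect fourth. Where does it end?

Bb4 up a major sixth → G5 (9 semitones).
A perfect fourth up from G5 is C6.

C 6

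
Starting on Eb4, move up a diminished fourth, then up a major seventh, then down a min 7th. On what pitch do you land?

Up a diminished fourth from Eb4: Abb4 (4 semitones up).
A major seventh up from Abb4 is Gb5.
Down a minor seventh from Gb5: Ab4 (10 semitones down).

Ab4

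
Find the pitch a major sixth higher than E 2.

Six letter names up from E: C.
Moving 9 semitones up from E2 (the size of a major sixth) reaches C#3.

C sharp 3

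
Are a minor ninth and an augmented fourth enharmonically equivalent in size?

No

A minor ninth is 13 semitones but an augmented fourth is 6 semitones — different sizes.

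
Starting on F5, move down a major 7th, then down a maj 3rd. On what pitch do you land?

Ebb4

F5 down a major seventh → Gb4 (11 semitones).
Down a major third from Gb4: Ebb4 (4 semitones down).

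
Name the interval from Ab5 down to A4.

diminished octave

Descending from Ab5 to A4 is the same interval as ascending A4 to Ab5.
A to A is the same letter name, plus an octave — that makes it an octave of some quality.
The perfect octave is 12 semitones; here we have 11, one semitone narrower: diminished.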